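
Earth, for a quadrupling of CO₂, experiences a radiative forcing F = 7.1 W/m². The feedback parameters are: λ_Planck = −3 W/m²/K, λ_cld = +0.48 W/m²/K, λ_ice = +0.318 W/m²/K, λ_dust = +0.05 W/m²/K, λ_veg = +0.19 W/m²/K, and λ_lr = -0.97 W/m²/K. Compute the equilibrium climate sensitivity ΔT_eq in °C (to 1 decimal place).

Net feedback parameter λ = (−3) + (+0.48) + (+0.318) + (+0.05) + (+0.19) + (-0.97) = -2.932 W/m²/K.
ΔT = −F/λ = −7.1/(-2.932) = 2.4 °C.

2.4 °C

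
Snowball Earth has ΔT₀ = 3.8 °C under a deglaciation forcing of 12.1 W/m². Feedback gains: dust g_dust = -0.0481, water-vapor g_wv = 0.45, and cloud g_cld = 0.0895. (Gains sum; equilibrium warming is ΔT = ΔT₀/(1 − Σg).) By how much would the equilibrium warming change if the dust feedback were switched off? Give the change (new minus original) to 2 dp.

Original: g = 0.4914, ΔT = 3.8/(1−0.4914) = 7.4715 °C.
Without dust: g' = 0.5395, ΔT' = 3.8/(1−0.5395) = 8.2519 °C.
Change = 8.2519 − 7.4715 = 0.78 °C.

0.78 °C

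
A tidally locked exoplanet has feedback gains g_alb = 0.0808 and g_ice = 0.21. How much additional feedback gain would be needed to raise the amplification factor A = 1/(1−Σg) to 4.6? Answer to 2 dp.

0.49

Current total gain = 0.2908.
Target gain for A = 4.6: g* = 1 − 1/4.6 = 0.7826.
Additional gain needed = 0.7826 − 0.2908 = 0.49.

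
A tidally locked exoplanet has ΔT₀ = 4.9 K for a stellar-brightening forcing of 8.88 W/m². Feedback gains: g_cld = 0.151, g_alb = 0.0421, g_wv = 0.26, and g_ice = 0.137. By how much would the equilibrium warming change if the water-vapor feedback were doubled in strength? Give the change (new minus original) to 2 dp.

Original: g = 0.5901, ΔT = 4.9/(1−0.5901) = 11.9541 K.
With doubled water-vapor: g' = 0.8501, ΔT' = 4.9/(1−0.8501) = 32.6885 K.
Change = 32.6885 − 11.9541 = 20.73 K.

20.73 K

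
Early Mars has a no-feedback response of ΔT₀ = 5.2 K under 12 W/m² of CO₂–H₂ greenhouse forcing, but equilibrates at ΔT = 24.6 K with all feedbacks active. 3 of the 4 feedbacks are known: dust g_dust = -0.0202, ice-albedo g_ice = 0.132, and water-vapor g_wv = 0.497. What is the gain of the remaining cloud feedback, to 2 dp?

Amplification A = ΔT/ΔT₀ = 24.6/5.2 = 4.731.
Total gain g = 1 − 1/A = 1 − 1/4.731 = 0.7886.
Known gains sum to -0.0202 + 0.132 + 0.497 = 0.6088.
g_cld = 0.7886 − 0.6088 = 0.18.

0.18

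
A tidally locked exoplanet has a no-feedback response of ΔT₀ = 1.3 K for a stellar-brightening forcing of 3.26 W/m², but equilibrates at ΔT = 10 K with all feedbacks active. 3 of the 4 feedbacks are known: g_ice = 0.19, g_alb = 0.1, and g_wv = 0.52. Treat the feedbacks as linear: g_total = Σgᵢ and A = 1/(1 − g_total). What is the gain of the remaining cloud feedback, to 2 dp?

0.06

Amplification A = ΔT/ΔT₀ = 10/1.3 = 7.692.
Total gain g = 1 − 1/A = 1 − 1/7.692 = 0.87.
Known gains sum to 0.19 + 0.1 + 0.52 = 0.81.
g_cld = 0.87 − 0.81 = 0.06.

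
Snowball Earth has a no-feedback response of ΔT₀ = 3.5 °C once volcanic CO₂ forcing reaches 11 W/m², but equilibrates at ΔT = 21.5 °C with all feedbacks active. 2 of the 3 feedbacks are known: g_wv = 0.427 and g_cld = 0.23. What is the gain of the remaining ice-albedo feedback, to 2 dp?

Amplification A = ΔT/ΔT₀ = 21.5/3.5 = 6.143.
Total gain g = 1 − 1/A = 1 − 1/6.143 = 0.8372.
Known gains sum to 0.427 + 0.23 = 0.657.
g_ice = 0.8372 − 0.657 = 0.18.

0.18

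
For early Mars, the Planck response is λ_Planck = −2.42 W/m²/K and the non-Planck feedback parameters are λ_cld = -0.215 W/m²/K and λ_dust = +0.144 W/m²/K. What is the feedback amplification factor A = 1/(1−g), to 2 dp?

Convert to gains: g_cld = -0.215/2.42 = -0.08884; g_dust = 0.144/2.42 = 0.0595.
Total gain g = -0.02934.
A = 1/(1 + 0.02934) = 0.97.

0.97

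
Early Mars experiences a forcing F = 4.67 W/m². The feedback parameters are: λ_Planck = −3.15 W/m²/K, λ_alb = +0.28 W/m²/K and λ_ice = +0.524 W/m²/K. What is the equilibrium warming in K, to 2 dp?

1.99 K

Net feedback parameter λ = (−3.15) + (+0.28) + (+0.524) = -2.346 W/m²/K.
ΔT = −F/λ = −4.67/(-2.346) = 1.99 K.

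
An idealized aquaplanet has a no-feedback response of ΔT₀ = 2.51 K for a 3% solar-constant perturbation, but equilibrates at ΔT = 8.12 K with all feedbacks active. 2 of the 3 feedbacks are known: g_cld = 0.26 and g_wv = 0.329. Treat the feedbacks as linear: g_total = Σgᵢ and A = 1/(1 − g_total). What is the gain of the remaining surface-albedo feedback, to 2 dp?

0.10

Amplification A = ΔT/ΔT₀ = 8.12/2.51 = 3.235.
Total gain g = 1 − 1/A = 1 − 1/3.235 = 0.6909.
Known gains sum to 0.26 + 0.329 = 0.589.
g_alb = 0.6909 − 0.589 = 0.10.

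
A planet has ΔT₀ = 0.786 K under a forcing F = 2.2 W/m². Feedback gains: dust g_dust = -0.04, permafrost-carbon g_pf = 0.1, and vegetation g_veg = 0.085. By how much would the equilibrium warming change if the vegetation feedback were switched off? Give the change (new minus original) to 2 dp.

-0.08 K

Original: g = 0.145, ΔT = 0.786/(1−0.145) = 0.9193 K.
Without vegetation: g' = 0.06, ΔT' = 0.786/(1−0.06) = 0.8362 K.
Change = 0.8362 − 0.9193 = -0.08 K.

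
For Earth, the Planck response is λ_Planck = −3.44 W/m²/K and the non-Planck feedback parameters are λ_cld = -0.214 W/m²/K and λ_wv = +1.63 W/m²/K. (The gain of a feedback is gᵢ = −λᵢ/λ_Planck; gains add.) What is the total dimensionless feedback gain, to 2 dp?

0.41

Convert to gains: g_cld = -0.214/3.44 = -0.06221; g_wv = 1.63/3.44 = 0.4738.
Total gain g = 0.41159.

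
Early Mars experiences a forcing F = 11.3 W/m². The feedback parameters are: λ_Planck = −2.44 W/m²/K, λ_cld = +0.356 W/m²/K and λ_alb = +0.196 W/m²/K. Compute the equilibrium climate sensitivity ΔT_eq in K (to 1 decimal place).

6.0 K

Net feedback parameter λ = (−2.44) + (+0.356) + (+0.196) = -1.888 W/m²/K.
ΔT = −F/λ = −11.3/(-1.888) = 6.0 K.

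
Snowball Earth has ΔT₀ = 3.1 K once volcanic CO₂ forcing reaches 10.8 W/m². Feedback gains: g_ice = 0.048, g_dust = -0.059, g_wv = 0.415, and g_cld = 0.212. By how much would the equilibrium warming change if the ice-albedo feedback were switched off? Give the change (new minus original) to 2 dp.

Original: g = 0.616, ΔT = 3.1/(1−0.616) = 8.0729 K.
Without ice-albedo: g' = 0.568, ΔT' = 3.1/(1−0.568) = 7.1759 K.
Change = 7.1759 − 8.0729 = -0.90 K.

-0.90 K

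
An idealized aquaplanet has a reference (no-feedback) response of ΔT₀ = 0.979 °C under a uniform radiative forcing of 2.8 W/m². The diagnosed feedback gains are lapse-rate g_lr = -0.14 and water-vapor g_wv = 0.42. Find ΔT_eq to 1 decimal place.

1.4 °C

Total gain g = -0.14 + 0.42 = 0.28.
Amplification A = 1/(1 − 0.28) = 1.389.
ΔT = 0.979 × 1.389 = 1.4 °C.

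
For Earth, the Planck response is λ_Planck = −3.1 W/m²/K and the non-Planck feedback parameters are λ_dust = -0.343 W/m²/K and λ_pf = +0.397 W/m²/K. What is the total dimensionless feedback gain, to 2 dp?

0.02

Convert to gains: g_dust = -0.343/3.1 = -0.1106; g_pf = 0.397/3.1 = 0.1281.
Total gain g = 0.0175.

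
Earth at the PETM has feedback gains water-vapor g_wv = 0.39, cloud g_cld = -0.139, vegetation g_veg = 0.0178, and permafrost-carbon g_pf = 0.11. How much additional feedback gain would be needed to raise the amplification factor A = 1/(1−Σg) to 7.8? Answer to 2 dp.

Current total gain = 0.3788.
Target gain for A = 7.8: g* = 1 − 1/7.8 = 0.8718.
Additional gain needed = 0.8718 − 0.3788 = 0.49.

0.49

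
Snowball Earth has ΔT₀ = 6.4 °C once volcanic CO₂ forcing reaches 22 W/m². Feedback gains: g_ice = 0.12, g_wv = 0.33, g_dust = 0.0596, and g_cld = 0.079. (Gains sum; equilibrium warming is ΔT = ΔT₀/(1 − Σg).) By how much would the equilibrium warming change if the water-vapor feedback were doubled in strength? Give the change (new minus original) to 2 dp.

Original: g = 0.5886, ΔT = 6.4/(1−0.5886) = 15.5566 °C.
With doubled water-vapor: g' = 0.9186, ΔT' = 6.4/(1−0.9186) = 78.6241 °C.
Change = 78.6241 − 15.5566 = 63.07 °C.

63.07 °C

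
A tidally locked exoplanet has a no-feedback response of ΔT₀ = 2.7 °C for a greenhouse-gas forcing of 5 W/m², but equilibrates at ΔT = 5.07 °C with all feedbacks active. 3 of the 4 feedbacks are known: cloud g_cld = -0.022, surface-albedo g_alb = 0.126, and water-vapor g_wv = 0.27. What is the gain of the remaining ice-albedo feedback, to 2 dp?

Amplification A = ΔT/ΔT₀ = 5.07/2.7 = 1.878.
Total gain g = 1 − 1/A = 1 − 1/1.878 = 0.4675.
Known gains sum to -0.022 + 0.126 + 0.27 = 0.374.
g_ice = 0.4675 − 0.374 = 0.09.

0.09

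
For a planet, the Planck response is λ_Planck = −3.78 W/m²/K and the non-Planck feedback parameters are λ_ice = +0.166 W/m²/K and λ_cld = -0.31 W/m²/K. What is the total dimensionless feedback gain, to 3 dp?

Convert to gains: g_ice = 0.166/3.78 = 0.04392; g_cld = -0.31/3.78 = -0.08201.
Total gain g = -0.03809.

-0.038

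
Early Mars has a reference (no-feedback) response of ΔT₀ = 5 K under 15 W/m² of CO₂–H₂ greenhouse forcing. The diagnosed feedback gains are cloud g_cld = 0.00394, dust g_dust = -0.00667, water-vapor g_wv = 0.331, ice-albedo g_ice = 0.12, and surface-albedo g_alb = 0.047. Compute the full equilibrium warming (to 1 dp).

9.9 K

Total gain g = 0.00394 − 0.00667 + 0.331 + 0.12 + 0.047 = 0.49527.
Amplification A = 1/(1 − 0.49527) = 1.981.
ΔT = 5 × 1.981 = 9.9 K.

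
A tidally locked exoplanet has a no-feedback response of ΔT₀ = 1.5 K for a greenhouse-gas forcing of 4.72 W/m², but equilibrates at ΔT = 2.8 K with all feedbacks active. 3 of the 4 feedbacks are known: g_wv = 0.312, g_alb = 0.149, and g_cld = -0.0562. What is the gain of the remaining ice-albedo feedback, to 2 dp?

Amplification A = ΔT/ΔT₀ = 2.8/1.5 = 1.867.
Total gain g = 1 − 1/A = 1 − 1/1.867 = 0.4644.
Known gains sum to 0.312 + 0.149 − 0.0562 = 0.4048.
g_ice = 0.4644 − 0.4048 = 0.06.

0.06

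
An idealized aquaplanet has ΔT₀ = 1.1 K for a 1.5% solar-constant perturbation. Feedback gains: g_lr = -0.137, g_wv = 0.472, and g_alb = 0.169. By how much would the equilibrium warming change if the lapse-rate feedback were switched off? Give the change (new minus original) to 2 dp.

Original: g = 0.504, ΔT = 1.1/(1−0.504) = 2.2177 K.
Without lapse-rate: g' = 0.641, ΔT' = 1.1/(1−0.641) = 3.0641 K.
Change = 3.0641 − 2.2177 = 0.85 K.

0.85 K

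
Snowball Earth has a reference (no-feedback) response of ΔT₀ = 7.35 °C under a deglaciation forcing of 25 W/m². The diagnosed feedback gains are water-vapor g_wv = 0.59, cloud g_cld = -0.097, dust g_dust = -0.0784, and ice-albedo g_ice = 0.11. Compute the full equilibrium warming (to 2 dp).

Total gain g = 0.59 − 0.097 − 0.0784 + 0.11 = 0.5246.
Amplification A = 1/(1 − 0.5246) = 2.103.
ΔT = 7.35 × 2.103 = 15.46 °C.

15.46 °C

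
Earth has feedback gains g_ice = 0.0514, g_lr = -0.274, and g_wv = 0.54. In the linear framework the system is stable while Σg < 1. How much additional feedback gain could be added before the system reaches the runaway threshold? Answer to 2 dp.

Current total gain = 0.0514 − 0.274 + 0.54 = 0.3174.
Margin to runaway = 1 − 0.3174 = 0.68.

0.68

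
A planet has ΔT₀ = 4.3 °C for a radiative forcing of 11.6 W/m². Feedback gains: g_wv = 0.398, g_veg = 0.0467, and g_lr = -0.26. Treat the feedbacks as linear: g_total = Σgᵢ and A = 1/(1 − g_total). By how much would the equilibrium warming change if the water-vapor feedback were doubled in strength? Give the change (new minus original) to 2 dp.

5.03 °C

Original: g = 0.1847, ΔT = 4.3/(1−0.1847) = 5.2741 °C.
With doubled water-vapor: g' = 0.5827, ΔT' = 4.3/(1−0.5827) = 10.3043 °C.
Change = 10.3043 − 5.2741 = 5.03 °C.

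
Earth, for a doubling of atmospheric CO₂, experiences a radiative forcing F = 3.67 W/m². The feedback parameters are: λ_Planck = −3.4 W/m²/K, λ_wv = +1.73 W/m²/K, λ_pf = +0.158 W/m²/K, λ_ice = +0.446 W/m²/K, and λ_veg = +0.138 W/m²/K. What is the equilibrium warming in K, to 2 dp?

Net feedback parameter λ = (−3.4) + (+1.73) + (+0.158) + (+0.446) + (+0.138) = -0.928 W/m²/K.
ΔT = −F/λ = −3.67/(-0.928) = 3.95 K.

3.95 K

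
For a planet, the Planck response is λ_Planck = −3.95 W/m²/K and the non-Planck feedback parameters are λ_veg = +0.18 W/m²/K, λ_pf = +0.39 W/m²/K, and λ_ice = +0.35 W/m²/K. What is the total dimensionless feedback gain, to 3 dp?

Convert to gains: g_veg = 0.18/3.95 = 0.04557; g_pf = 0.39/3.95 = 0.09873; g_ice = 0.35/3.95 = 0.08861.
Total gain g = 0.23291.

0.233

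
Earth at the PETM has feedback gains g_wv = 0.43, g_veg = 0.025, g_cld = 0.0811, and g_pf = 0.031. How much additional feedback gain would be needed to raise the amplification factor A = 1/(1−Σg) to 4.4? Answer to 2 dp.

Current total gain = 0.5671.
Target gain for A = 4.4: g* = 1 − 1/4.4 = 0.7727.
Additional gain needed = 0.7727 − 0.5671 = 0.21.

0.21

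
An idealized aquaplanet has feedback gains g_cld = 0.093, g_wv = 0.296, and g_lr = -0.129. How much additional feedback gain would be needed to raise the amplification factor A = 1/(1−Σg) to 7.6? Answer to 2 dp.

Current total gain = 0.26.
Target gain for A = 7.6: g* = 1 − 1/7.6 = 0.8684.
Additional gain needed = 0.8684 − 0.26 = 0.61.

0.61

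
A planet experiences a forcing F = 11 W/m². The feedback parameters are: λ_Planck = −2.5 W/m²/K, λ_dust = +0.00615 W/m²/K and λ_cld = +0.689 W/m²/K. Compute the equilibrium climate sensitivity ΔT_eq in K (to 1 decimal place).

Net feedback parameter λ = (−2.5) + (+0.00615) + (+0.689) = -1.80485 W/m²/K.
ΔT = −F/λ = −11/(-1.80485) = 6.1 K.

6.1 K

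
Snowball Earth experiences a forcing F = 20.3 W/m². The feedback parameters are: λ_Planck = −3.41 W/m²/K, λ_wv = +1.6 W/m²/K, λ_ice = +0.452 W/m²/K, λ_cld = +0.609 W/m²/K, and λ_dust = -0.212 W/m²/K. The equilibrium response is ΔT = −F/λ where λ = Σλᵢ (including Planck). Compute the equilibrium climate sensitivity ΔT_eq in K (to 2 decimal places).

Net feedback parameter λ = (−3.41) + (+1.6) + (+0.452) + (+0.609) + (-0.212) = -0.961 W/m²/K.
ΔT = −F/λ = −20.3/(-0.961) = 21.12 K.

21.12 K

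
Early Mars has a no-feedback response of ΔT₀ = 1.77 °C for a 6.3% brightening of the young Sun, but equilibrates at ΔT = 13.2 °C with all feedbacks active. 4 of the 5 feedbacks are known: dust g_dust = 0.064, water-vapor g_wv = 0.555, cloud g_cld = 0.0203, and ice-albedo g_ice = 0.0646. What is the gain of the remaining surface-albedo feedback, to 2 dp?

Amplification A = ΔT/ΔT₀ = 13.2/1.77 = 7.458.
Total gain g = 1 − 1/A = 1 − 1/7.458 = 0.8659.
Known gains sum to 0.064 + 0.555 + 0.0203 + 0.0646 = 0.7039.
g_alb = 0.8659 − 0.7039 = 0.16.

0.16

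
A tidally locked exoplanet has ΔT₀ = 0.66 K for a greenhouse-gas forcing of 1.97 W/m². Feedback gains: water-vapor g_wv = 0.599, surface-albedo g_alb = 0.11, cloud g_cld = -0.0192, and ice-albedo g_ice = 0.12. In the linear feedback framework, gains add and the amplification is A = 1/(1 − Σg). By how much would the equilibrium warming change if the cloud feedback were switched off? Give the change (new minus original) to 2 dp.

Original: g = 0.8098, ΔT = 0.66/(1−0.8098) = 3.4700 K.
Without cloud: g' = 0.829, ΔT' = 0.66/(1−0.829) = 3.8596 K.
Change = 3.8596 − 3.4700 = 0.39 K.

0.39 K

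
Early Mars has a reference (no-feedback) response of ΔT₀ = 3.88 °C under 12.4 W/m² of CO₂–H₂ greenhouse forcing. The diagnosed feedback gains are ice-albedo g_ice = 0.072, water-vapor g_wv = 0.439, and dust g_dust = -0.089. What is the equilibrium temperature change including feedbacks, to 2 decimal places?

6.71 °C

Total gain g = 0.072 + 0.439 − 0.089 = 0.422.
Amplification A = 1/(1 − 0.422) = 1.73.
ΔT = 3.88 × 1.73 = 6.71 °C.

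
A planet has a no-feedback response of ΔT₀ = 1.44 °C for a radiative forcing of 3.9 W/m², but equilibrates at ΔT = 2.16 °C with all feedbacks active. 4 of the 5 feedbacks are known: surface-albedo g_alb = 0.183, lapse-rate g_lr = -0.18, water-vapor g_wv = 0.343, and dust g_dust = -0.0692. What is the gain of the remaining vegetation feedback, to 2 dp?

Amplification A = ΔT/ΔT₀ = 2.16/1.44 = 1.5.
Total gain g = 1 − 1/A = 1 − 1/1.5 = 0.3333.
Known gains sum to 0.183 − 0.18 + 0.343 − 0.0692 = 0.2768.
g_veg = 0.3333 − 0.2768 = 0.06.

0.06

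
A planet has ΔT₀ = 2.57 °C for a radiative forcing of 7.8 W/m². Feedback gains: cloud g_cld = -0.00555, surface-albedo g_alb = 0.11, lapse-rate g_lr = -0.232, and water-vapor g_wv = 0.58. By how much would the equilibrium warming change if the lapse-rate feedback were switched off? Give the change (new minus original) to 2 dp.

3.45 °C

Original: g = 0.45245, ΔT = 2.57/(1−0.45245) = 4.6936 °C.
Without lapse-rate: g' = 0.68445, ΔT' = 2.57/(1−0.68445) = 8.1445 °C.
Change = 8.1445 − 4.6936 = 3.45 °C.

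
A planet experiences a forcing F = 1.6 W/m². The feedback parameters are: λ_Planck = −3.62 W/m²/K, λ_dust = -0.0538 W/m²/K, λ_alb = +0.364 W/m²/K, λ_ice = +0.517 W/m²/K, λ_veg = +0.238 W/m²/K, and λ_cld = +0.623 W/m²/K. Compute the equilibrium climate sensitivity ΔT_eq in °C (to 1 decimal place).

0.8 °C

Net feedback parameter λ = (−3.62) + (-0.0538) + (+0.364) + (+0.517) + (+0.238) + (+0.623) = -1.9318 W/m²/K.
ΔT = −F/λ = −1.6/(-1.9318) = 0.8 °C.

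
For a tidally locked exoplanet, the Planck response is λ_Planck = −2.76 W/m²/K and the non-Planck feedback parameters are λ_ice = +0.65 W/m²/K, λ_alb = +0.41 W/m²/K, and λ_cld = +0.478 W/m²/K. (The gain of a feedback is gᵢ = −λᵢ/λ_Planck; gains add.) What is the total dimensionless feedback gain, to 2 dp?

0.56

Convert to gains: g_ice = 0.65/2.76 = 0.2355; g_alb = 0.41/2.76 = 0.1486; g_cld = 0.478/2.76 = 0.1732.
Total gain g = 0.5573.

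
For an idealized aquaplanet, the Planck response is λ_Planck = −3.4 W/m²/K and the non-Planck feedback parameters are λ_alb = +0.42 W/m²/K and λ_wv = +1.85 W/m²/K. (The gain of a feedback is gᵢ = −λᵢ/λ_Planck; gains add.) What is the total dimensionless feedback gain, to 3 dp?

0.668

Convert to gains: g_alb = 0.42/3.4 = 0.1235; g_wv = 1.85/3.4 = 0.5441.
Total gain g = 0.6676.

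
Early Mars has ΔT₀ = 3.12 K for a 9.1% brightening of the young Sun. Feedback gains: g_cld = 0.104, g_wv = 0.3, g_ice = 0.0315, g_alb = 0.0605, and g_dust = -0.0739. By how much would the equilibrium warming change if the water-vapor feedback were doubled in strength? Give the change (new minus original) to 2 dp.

Original: g = 0.4221, ΔT = 3.12/(1−0.4221) = 5.3989 K.
With doubled water-vapor: g' = 0.7221, ΔT' = 3.12/(1−0.7221) = 11.2271 K.
Change = 11.2271 − 5.3989 = 5.83 K.

5.83 K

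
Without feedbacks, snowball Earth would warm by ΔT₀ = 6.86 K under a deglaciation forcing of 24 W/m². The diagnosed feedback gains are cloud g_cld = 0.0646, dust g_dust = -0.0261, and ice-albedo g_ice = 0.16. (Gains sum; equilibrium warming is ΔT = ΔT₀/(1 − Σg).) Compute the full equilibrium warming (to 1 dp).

8.6 K

Total gain g = 0.0646 − 0.0261 + 0.16 = 0.1985.
Amplification A = 1/(1 − 0.1985) = 1.248.
ΔT = 6.86 × 1.248 = 8.6 K.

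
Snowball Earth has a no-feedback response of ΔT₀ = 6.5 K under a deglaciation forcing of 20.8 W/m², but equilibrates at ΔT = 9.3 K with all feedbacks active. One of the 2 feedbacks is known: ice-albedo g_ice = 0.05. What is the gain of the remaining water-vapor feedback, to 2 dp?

Amplification A = ΔT/ΔT₀ = 9.3/6.5 = 1.431.
Total gain g = 1 − 1/A = 1 − 1/1.431 = 0.3012.
The known gain is 0.05.
g_wv = 0.3012 − 0.05 = 0.25.

0.25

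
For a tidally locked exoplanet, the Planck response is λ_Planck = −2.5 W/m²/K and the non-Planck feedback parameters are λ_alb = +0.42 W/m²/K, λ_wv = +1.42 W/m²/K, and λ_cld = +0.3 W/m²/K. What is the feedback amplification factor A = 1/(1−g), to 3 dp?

Convert to gains: g_alb = 0.42/2.5 = 0.168; g_wv = 1.42/2.5 = 0.568; g_cld = 0.3/2.5 = 0.12.
Total gain g = 0.856.
A = 1/(1 − 0.856) = 6.944.

6.944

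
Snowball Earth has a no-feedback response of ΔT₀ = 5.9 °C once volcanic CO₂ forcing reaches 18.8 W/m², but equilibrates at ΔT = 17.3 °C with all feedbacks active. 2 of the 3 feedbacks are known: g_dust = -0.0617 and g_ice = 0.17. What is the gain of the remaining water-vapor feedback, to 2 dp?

Amplification A = ΔT/ΔT₀ = 17.3/5.9 = 2.932.
Total gain g = 1 − 1/A = 1 − 1/2.932 = 0.6589.
Known gains sum to -0.0617 + 0.17 = 0.1083.
g_wv = 0.6589 − 0.1083 = 0.55.

0.55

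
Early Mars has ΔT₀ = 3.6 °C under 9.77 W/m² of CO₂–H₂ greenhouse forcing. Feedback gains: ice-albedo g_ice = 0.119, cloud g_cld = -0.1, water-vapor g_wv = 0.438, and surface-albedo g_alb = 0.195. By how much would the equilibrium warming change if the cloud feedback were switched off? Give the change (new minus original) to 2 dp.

4.17 °C

Original: g = 0.652, ΔT = 3.6/(1−0.652) = 10.3448 °C.
Without cloud: g' = 0.752, ΔT' = 3.6/(1−0.752) = 14.5161 °C.
Change = 14.5161 − 10.3448 = 4.17 °C.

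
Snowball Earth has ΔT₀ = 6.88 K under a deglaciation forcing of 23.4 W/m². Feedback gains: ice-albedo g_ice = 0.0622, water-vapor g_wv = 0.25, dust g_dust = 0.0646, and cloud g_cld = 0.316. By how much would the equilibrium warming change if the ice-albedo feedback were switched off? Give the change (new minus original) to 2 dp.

Original: g = 0.6928, ΔT = 6.88/(1−0.6928) = 22.3958 K.
Without ice-albedo: g' = 0.6306, ΔT' = 6.88/(1−0.6306) = 18.6248 K.
Change = 18.6248 − 22.3958 = -3.77 K.

-3.77 K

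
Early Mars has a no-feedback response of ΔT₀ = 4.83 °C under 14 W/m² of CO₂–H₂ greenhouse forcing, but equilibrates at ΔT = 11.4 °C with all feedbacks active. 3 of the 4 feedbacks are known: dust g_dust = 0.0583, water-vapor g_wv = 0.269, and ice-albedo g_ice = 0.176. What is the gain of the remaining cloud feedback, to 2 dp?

0.07

Amplification A = ΔT/ΔT₀ = 11.4/4.83 = 2.36.
Total gain g = 1 − 1/A = 1 − 1/2.36 = 0.5763.
Known gains sum to 0.0583 + 0.269 + 0.176 = 0.5033.
g_cld = 0.5763 − 0.5033 = 0.07.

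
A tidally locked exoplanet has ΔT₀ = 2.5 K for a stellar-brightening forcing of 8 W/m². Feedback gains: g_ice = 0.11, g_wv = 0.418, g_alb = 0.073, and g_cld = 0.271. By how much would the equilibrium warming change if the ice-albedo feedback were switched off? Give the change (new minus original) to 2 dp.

-9.03 K

Original: g = 0.872, ΔT = 2.5/(1−0.872) = 19.5312 K.
Without ice-albedo: g' = 0.762, ΔT' = 2.5/(1−0.762) = 10.5042 K.
Change = 10.5042 − 19.5312 = -9.03 K.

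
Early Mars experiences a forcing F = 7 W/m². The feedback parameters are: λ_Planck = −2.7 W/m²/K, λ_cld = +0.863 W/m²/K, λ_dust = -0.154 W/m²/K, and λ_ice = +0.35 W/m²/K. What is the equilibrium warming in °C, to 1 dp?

4.3 °C

Net feedback parameter λ = (−2.7) + (+0.863) + (-0.154) + (+0.35) = -1.641 W/m²/K.
ΔT = −F/λ = −7/(-1.641) = 4.3 °C.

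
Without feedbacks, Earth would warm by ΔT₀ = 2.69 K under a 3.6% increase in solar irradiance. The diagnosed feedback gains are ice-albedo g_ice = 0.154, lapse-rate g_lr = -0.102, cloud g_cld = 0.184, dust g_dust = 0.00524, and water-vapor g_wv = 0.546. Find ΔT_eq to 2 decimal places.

Total gain g = 0.154 − 0.102 + 0.184 + 0.00524 + 0.546 = 0.78724.
Amplification A = 1/(1 − 0.78724) = 4.7.
ΔT = 2.69 × 4.7 = 12.64 K.

12.64 K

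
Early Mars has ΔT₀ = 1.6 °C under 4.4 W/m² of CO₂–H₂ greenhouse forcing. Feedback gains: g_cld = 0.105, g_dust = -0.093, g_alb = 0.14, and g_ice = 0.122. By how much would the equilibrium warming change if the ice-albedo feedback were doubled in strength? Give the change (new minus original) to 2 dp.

0.45 °C

Original: g = 0.274, ΔT = 1.6/(1−0.274) = 2.2039 °C.
With doubled ice-albedo: g' = 0.396, ΔT' = 1.6/(1−0.396) = 2.6490 °C.
Change = 2.6490 − 2.2039 = 0.45 °C.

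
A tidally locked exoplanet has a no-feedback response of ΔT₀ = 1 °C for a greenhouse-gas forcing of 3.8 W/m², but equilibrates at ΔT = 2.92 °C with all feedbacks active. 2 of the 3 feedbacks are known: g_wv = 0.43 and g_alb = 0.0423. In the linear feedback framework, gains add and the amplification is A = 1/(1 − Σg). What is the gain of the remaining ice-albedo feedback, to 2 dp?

Amplification A = ΔT/ΔT₀ = 2.92/1 = 2.92.
Total gain g = 1 − 1/A = 1 − 1/2.92 = 0.6575.
Known gains sum to 0.43 + 0.0423 = 0.4723.
g_ice = 0.6575 − 0.4723 = 0.19.

0.19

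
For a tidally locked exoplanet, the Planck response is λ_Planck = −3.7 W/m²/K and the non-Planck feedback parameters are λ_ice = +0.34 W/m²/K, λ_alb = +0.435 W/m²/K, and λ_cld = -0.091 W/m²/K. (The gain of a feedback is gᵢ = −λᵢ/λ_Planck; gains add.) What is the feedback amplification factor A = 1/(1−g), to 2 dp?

1.23

Convert to gains: g_ice = 0.34/3.7 = 0.09189; g_alb = 0.435/3.7 = 0.1176; g_cld = -0.091/3.7 = -0.02459.
Total gain g = 0.1849.
A = 1/(1 − 0.1849) = 1.23.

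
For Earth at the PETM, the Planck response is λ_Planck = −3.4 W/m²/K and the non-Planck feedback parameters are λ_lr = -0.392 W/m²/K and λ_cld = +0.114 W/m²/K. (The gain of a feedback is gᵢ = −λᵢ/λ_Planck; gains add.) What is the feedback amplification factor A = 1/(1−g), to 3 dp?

Convert to gains: g_lr = -0.392/3.4 = -0.1153; g_cld = 0.114/3.4 = 0.03353.
Total gain g = -0.08177.
A = 1/(1 + 0.08177) = 0.924.

0.924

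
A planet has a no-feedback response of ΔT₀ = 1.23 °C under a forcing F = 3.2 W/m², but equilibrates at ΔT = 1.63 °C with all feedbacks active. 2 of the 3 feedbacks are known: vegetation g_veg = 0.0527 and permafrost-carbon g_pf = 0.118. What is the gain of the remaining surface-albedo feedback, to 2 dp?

0.07

Amplification A = ΔT/ΔT₀ = 1.63/1.23 = 1.325.
Total gain g = 1 − 1/A = 1 − 1/1.325 = 0.2453.
Known gains sum to 0.0527 + 0.118 = 0.1707.
g_alb = 0.2453 − 0.1707 = 0.07.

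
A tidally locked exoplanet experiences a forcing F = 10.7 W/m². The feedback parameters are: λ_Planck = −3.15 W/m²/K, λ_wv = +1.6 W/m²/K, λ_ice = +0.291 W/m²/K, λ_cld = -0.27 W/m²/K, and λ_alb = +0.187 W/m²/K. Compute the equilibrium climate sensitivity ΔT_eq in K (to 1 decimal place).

Net feedback parameter λ = (−3.15) + (+1.6) + (+0.291) + (-0.27) + (+0.187) = -1.342 W/m²/K.
ΔT = −F/λ = −10.7/(-1.342) = 8.0 K.

8.0 K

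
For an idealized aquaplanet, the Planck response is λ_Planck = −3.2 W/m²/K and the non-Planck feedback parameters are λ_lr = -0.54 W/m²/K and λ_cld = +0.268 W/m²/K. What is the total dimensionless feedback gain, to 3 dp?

-0.085

Convert to gains: g_lr = -0.54/3.2 = -0.1688; g_cld = 0.268/3.2 = 0.08375.
Total gain g = -0.08505.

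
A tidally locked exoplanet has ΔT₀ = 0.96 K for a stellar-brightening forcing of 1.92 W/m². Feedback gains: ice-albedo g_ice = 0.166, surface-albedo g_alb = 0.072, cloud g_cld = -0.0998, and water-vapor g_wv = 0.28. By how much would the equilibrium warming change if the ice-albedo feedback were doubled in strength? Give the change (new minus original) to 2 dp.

Original: g = 0.4182, ΔT = 0.96/(1−0.4182) = 1.6501 K.
With doubled ice-albedo: g' = 0.5842, ΔT' = 0.96/(1−0.5842) = 2.3088 K.
Change = 2.3088 − 1.6501 = 0.66 K.

0.66 K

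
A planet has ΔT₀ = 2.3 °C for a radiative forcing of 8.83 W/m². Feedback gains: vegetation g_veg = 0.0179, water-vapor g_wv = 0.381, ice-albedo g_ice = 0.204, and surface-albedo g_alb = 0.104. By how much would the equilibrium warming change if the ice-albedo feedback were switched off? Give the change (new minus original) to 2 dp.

-3.22 °C

Original: g = 0.7069, ΔT = 2.3/(1−0.7069) = 7.8472 °C.
Without ice-albedo: g' = 0.5029, ΔT' = 2.3/(1−0.5029) = 4.6268 °C.
Change = 4.6268 − 7.8472 = -3.22 °C.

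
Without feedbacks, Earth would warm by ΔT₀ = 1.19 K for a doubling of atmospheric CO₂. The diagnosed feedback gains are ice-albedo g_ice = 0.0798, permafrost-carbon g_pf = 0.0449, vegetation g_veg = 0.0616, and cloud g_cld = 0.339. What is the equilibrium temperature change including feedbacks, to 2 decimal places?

Total gain g = 0.0798 + 0.0449 + 0.0616 + 0.339 = 0.5253.
Amplification A = 1/(1 − 0.5253) = 2.107.
ΔT = 1.19 × 2.107 = 2.51 K.

2.51 K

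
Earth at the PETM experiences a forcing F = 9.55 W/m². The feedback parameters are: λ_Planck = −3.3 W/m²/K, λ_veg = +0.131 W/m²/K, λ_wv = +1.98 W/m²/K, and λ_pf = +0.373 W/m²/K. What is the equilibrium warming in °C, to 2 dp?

11.70 °C

Net feedback parameter λ = (−3.3) + (+0.131) + (+1.98) + (+0.373) = -0.816 W/m²/K.
ΔT = −F/λ = −9.55/(-0.816) = 11.70 °C.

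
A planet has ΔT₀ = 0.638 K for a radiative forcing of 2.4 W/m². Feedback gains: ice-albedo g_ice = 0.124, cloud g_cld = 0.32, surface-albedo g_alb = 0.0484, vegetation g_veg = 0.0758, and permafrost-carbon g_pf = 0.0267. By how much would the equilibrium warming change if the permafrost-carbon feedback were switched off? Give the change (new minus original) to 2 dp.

Original: g = 0.5949, ΔT = 0.638/(1−0.5949) = 1.5749 K.
Without permafrost-carbon: g' = 0.5682, ΔT' = 0.638/(1−0.5682) = 1.4775 K.
Change = 1.4775 − 1.5749 = -0.10 K.

-0.10 K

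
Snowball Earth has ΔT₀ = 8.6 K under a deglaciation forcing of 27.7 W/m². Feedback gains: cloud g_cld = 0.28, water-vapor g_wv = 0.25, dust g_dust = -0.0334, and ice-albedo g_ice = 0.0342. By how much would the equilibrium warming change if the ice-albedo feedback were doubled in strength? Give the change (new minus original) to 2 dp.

Original: g = 0.5308, ΔT = 8.6/(1−0.5308) = 18.3291 K.
With doubled ice-albedo: g' = 0.565, ΔT' = 8.6/(1−0.565) = 19.7701 K.
Change = 19.7701 − 18.3291 = 1.44 K.

1.44 K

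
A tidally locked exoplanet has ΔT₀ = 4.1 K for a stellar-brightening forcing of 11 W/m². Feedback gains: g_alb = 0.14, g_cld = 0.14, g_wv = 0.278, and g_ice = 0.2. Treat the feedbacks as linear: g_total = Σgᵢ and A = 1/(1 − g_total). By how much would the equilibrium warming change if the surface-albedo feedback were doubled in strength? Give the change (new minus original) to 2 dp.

23.25 K

Original: g = 0.758, ΔT = 4.1/(1−0.758) = 16.9421 K.
With doubled surface-albedo: g' = 0.898, ΔT' = 4.1/(1−0.898) = 40.1961 K.
Change = 40.1961 − 16.9421 = 23.25 K.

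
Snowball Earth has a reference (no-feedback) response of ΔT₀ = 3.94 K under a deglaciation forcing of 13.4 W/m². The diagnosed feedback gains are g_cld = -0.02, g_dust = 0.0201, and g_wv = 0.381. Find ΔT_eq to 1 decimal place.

Total gain g = -0.02 + 0.0201 + 0.381 = 0.3811.
Amplification A = 1/(1 − 0.3811) = 1.616.
ΔT = 3.94 × 1.616 = 6.4 K.

6.4 K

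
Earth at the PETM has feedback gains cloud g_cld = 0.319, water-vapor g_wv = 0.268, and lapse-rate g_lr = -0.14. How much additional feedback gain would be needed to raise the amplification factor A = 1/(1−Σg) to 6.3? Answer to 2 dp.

0.39

Current total gain = 0.447.
Target gain for A = 6.3: g* = 1 − 1/6.3 = 0.8413.
Additional gain needed = 0.8413 − 0.447 = 0.39.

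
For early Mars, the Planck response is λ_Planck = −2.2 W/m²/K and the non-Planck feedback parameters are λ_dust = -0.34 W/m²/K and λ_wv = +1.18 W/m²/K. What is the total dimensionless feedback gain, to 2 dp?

0.38

Convert to gains: g_dust = -0.34/2.2 = -0.1545; g_wv = 1.18/2.2 = 0.5364.
Total gain g = 0.3819.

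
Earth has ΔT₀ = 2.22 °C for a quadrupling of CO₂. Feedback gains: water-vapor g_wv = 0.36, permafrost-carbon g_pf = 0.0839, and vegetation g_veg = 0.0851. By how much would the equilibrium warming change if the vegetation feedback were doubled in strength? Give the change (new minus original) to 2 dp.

1.04 °C

Original: g = 0.529, ΔT = 2.22/(1−0.529) = 4.7134 °C.
With doubled vegetation: g' = 0.6141, ΔT' = 2.22/(1−0.6141) = 5.7528 °C.
Change = 5.7528 − 4.7134 = 1.04 °C.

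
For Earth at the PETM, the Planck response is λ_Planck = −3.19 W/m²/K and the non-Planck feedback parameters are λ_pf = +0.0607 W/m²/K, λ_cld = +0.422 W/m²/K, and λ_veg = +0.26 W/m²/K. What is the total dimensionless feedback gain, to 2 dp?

0.23

Convert to gains: g_pf = 0.0607/3.19 = 0.01903; g_cld = 0.422/3.19 = 0.1323; g_veg = 0.26/3.19 = 0.0815.
Total gain g = 0.23283.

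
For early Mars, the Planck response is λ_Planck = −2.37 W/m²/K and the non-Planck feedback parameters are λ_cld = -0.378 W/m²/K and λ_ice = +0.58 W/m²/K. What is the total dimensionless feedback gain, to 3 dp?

0.085

Convert to gains: g_cld = -0.378/2.37 = -0.1595; g_ice = 0.58/2.37 = 0.2447.
Total gain g = 0.0852.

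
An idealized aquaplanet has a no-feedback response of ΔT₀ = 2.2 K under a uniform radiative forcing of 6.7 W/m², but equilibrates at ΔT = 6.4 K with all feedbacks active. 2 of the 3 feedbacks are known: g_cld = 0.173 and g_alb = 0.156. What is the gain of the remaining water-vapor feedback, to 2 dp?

Amplification A = ΔT/ΔT₀ = 6.4/2.2 = 2.909.
Total gain g = 1 − 1/A = 1 − 1/2.909 = 0.6562.
Known gains sum to 0.173 + 0.156 = 0.329.
g_wv = 0.6562 − 0.329 = 0.33.

0.33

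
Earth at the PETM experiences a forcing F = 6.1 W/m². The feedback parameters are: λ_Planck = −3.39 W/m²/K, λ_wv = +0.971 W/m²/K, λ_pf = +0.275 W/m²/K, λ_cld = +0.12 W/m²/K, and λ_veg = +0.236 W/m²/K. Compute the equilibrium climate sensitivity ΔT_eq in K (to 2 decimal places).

3.41 K

Net feedback parameter λ = (−3.39) + (+0.971) + (+0.275) + (+0.12) + (+0.236) = -1.788 W/m²/K.
ΔT = −F/λ = −6.1/(-1.788) = 3.41 K.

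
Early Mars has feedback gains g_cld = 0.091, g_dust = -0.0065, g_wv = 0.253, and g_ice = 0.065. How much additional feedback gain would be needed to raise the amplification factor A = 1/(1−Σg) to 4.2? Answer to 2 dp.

0.36

Current total gain = 0.4025.
Target gain for A = 4.2: g* = 1 − 1/4.2 = 0.7619.
Additional gain needed = 0.7619 − 0.4025 = 0.36.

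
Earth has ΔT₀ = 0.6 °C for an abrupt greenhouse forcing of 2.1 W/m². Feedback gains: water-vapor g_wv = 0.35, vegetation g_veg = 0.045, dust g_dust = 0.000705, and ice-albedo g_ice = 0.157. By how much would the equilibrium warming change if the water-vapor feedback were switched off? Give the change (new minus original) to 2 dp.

-0.59 °C

Original: g = 0.552705, ΔT = 0.6/(1−0.552705) = 1.3414 °C.
Without water-vapor: g' = 0.202705, ΔT' = 0.6/(1−0.202705) = 0.7525 °C.
Change = 0.7525 − 1.3414 = -0.59 °C.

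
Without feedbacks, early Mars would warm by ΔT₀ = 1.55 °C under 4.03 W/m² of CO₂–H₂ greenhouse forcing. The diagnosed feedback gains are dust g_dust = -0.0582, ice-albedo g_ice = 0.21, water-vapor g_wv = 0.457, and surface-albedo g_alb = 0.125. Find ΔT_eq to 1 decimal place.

5.8 °C

Total gain g = -0.0582 + 0.21 + 0.457 + 0.125 = 0.7338.
Amplification A = 1/(1 − 0.7338) = 3.757.
ΔT = 1.55 × 3.757 = 5.8 °C.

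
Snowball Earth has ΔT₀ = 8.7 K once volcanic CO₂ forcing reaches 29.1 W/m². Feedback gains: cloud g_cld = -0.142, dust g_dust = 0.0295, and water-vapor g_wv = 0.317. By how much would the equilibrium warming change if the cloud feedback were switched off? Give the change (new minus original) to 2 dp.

2.38 K

Original: g = 0.2045, ΔT = 8.7/(1−0.2045) = 10.9365 K.
Without cloud: g' = 0.3465, ΔT' = 8.7/(1−0.3465) = 13.3129 K.
Change = 13.3129 − 10.9365 = 2.38 K.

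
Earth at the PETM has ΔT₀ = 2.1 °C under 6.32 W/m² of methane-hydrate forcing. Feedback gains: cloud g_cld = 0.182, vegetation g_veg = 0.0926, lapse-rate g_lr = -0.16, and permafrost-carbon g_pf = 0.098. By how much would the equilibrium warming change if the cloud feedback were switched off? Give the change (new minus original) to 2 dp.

Original: g = 0.2126, ΔT = 2.1/(1−0.2126) = 2.6670 °C.
Without cloud: g' = 0.0306, ΔT' = 2.1/(1−0.0306) = 2.1663 °C.
Change = 2.1663 − 2.6670 = -0.50 °C.

-0.50 °C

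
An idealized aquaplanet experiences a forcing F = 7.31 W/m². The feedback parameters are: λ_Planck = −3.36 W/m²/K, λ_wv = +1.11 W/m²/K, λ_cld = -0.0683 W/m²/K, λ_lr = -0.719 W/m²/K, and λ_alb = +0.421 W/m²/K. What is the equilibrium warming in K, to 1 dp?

2.8 K

Net feedback parameter λ = (−3.36) + (+1.11) + (-0.0683) + (-0.719) + (+0.421) = -2.6163 W/m²/K.
ΔT = −F/λ = −7.31/(-2.6163) = 2.8 K.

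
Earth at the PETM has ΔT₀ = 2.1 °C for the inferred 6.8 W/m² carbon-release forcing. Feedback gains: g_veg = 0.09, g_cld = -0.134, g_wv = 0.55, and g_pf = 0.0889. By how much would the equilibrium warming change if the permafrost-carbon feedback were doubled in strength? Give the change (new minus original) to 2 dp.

Original: g = 0.5949, ΔT = 2.1/(1−0.5949) = 5.1839 °C.
With doubled permafrost-carbon: g' = 0.6838, ΔT' = 2.1/(1−0.6838) = 6.6414 °C.
Change = 6.6414 − 5.1839 = 1.46 °C.

1.46 °C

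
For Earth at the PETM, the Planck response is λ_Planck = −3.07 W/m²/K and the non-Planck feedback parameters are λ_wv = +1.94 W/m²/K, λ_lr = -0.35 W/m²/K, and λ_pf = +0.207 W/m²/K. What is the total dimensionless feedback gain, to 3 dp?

0.585

Convert to gains: g_wv = 1.94/3.07 = 0.6319; g_lr = -0.35/3.07 = -0.114; g_pf = 0.207/3.07 = 0.06743.
Total gain g = 0.58533.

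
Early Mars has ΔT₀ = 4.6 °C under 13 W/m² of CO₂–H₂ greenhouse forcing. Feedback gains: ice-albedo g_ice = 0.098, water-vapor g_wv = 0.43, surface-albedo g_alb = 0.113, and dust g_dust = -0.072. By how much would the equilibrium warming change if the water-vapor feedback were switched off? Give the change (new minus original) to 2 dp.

-5.33 °C

Original: g = 0.569, ΔT = 4.6/(1−0.569) = 10.6729 °C.
Without water-vapor: g' = 0.139, ΔT' = 4.6/(1−0.139) = 5.3426 °C.
Change = 5.3426 − 10.6729 = -5.33 °C.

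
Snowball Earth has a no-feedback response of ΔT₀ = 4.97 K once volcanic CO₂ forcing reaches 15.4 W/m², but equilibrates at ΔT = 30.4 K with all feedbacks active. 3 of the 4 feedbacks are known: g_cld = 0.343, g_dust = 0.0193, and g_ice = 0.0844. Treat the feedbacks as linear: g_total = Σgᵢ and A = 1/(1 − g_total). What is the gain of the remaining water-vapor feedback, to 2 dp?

0.39

Amplification A = ΔT/ΔT₀ = 30.4/4.97 = 6.117.
Total gain g = 1 − 1/A = 1 − 1/6.117 = 0.8365.
Known gains sum to 0.343 + 0.0193 + 0.0844 = 0.4467.
g_wv = 0.8365 − 0.4467 = 0.39.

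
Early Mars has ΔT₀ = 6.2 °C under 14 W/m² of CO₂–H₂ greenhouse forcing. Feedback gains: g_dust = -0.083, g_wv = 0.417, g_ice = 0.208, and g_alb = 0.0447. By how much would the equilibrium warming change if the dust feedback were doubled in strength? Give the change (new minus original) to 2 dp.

Original: g = 0.5867, ΔT = 6.2/(1−0.5867) = 15.0012 °C.
With doubled dust: g' = 0.5037, ΔT' = 6.2/(1−0.5037) = 12.4924 °C.
Change = 12.4924 − 15.0012 = -2.51 °C.

-2.51 °C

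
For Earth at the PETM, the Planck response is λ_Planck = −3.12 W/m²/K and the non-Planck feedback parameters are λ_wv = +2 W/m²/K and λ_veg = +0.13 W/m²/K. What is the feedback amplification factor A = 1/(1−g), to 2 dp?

Convert to gains: g_wv = 2/3.12 = 0.641; g_veg = 0.13/3.12 = 0.04167.
Total gain g = 0.68267.
A = 1/(1 − 0.68267) = 3.15.

3.15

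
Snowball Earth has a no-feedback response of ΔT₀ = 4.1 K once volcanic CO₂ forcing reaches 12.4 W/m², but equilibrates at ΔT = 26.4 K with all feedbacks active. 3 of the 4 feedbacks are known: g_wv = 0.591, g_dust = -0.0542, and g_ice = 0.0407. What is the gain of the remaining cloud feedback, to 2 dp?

0.27

Amplification A = ΔT/ΔT₀ = 26.4/4.1 = 6.439.
Total gain g = 1 − 1/A = 1 − 1/6.439 = 0.8447.
Known gains sum to 0.591 − 0.0542 + 0.0407 = 0.5775.
g_cld = 0.8447 − 0.5775 = 0.27.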